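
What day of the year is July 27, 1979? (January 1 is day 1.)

208

Days in months before July: 31 + 28 + 31 + 30 + 31 + 30 = 181.
Plus 27 days into July → day 208.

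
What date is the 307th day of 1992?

1992-11-02

January has 31 days (307 − 31 = 276 remain).
February has 29 days (276 − 29 = 247 remain).
March has 31 days (247 − 31 = 216 remain).
April has 30 days (216 − 30 = 186 remain).
May has 31 days (186 − 31 = 155 remain).
June has 30 days (155 − 30 = 125 remain).
July has 31 days (125 − 31 = 94 remain).
August has 31 days (94 − 31 = 63 remain).
September has 30 days (63 − 30 = 33 remain).
October has 31 days (33 − 31 = 2 remain).
2 into November → November 2.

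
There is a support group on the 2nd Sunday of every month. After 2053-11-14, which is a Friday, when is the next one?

November 2053 starts on a Saturday; its first Sunday is the 2nd, so the 2nd Sunday is the 9th — 2053-11-09.
That is not after 2053-11-14, so look at December 2053.
December 2053 starts on a Monday; its first Sunday is the 7th, so the 2nd Sunday is the 14th — 2053-12-14.

2053-12-14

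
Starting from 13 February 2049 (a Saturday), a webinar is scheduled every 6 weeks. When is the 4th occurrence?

19 June 2049

The 4th occurrence is 3 intervals after the first: 3 × 42 = 126 days after 13 February 2049.
February has 28 days — 15 days to the end of February leaves 111.
March has 31 days (80 left).
April has 30 days (50 left).
May has 31 days (19 left).
19 days into June → 19 June 2049.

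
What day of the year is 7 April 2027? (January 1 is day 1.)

Days in months before April: 31 + 28 + 31 = 90.
Plus 7 days into April → day 97.

97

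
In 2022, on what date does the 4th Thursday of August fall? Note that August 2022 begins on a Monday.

August 2022 begins on a Monday, so the first Thursday is August 4 (3 days later).
The 4th Thursday is 3 weeks later: 4 + 21 = 25.

August 25, 2022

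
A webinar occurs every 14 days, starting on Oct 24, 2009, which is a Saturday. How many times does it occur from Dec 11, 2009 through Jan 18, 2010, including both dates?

3

Occurrences land 14·i days after Oct 24, 2009 for i = 0, 1, 2, …
Dec 11, 2009 is 48 days after the start; 48 ÷ 14 = 3 remainder 6; since the remainder is 6, round up to i = 4. First occurrence in the window: #5 on Dec 19, 2009 (4×14 = 56 days in).
Jan 18, 2010 is 86 days after the start; 86 ÷ 14 = 6 remainder 2. Last occurrence in the window: #7 on Jan 16, 2010.
Occurrences #5 through #7: 3 in total.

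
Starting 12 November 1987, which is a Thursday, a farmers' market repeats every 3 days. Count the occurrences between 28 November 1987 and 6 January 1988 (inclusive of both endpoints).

13

Occurrences land 3·i days after 12 November 1987 for i = 0, 1, 2, …
28 November 1987 is 16 days after the start; 16 ÷ 3 = 5 remainder 1; since the remainder is 1, round up to i = 6. First occurrence in the window: #7 on 30 November 1987 (6×3 = 18 days in).
6 January 1988 is 55 days after the start; 55 ÷ 3 = 18 remainder 1. Last occurrence in the window: #19 on 5 January 1988.
Occurrences #7 through #19: 13 in total.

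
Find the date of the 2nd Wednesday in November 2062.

2062-11-08

The first Wednesday of November 2062 is November 1.
The 2nd Wednesday is 1 weeks later: 1 + 7 = 8.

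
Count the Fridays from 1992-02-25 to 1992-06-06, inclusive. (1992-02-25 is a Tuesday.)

15

1992-02-25 is a Tuesday; the first Friday on or after it is 1992-02-28 (3 days later).
From 1992-02-28 to 1992-06-06: 1 + 31 + 30 + 31 + 6 = 99 days (rest of February, March, April, May, June).
99 ÷ 7 = 14 full weeks with remainder 1, so 14 more Fridays after the first → 15.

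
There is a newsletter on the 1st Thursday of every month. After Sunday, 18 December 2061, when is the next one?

December 2061 starts on a Thursday, so its 1st Thursday is 1 December 2061.
That is not after 18 December 2061, so look at January 2062.
January 2062 starts on a Sunday, so its 1st Thursday is 5 January 2062 (4 days in).

5 January 2062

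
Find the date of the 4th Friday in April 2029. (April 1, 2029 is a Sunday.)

April 2029 begins on a Sunday, so the first Friday is April 6 (5 days later).
The 4th Friday is 3 weeks later: 6 + 21 = 27.

27 April 2029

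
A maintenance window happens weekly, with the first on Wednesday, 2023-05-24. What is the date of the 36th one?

2024-01-24

The 36th occurrence is 35 intervals after the first: 35 × 7 = 245 days after 2023-05-24.
May has 31 days — 7 days to the end of May leaves 238.
June has 30 days (208 left).
July has 31 days (177 left).
August has 31 days (146 left).
September has 30 days (116 left).
October has 31 days (85 left).
November has 30 days (55 left).
December has 31 days (24 left).
24 days into January → 2024-01-24.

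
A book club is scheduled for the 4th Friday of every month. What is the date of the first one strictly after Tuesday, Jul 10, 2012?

Jul 2012 starts on a Sunday; its first Friday is the 6th, so the 4th Friday is the 27th — Jul 27, 2012.
Jul 27, 2012 is after Jul 10, 2012, so that is the next one.

Jul 27, 2012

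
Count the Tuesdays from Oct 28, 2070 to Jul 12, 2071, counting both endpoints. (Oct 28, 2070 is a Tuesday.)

37

Oct 28, 2070 is a Tuesday; the first Tuesday on or after it is Oct 28, 2070.
From Oct 28, 2070 to Jul 12, 2071: 3 + 30 + 31 + 31 + 28 + 31 + 30 + 31 + 30 + 12 = 257 days (rest of Oct, Nov, Dec, Jan, Feb, Mar, Apr, May, Jun, Jul).
257 ÷ 7 = 36 full weeks with remainder 5, so 36 more Tuesdays after the first → 37.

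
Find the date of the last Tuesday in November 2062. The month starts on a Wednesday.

November 2062 begins on a Wednesday, so the first Tuesday is November 7 (6 days later).
November 2062 has 30 days. Adding weeks: 7, 14, 21, 28 — the last one ≤ 30 is the 28th.

28 November 2062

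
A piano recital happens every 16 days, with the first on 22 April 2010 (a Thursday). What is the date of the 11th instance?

The 11th occurrence is 10 intervals after the first: 10 × 16 = 160 days after 22 April 2010.
April has 30 days — 8 days to the end of April leaves 152.
May has 31 days (121 left).
June has 30 days (91 left).
July has 31 days (60 left).
August has 31 days (29 left).
29 days into September → 29 September 2010.

29 September 2010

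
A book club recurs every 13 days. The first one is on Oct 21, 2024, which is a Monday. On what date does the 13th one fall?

Mar 26, 2025

The 13th occurrence is 12 intervals after the first: 12 × 13 = 156 days after Oct 21, 2024.
Oct has 31 days — 10 days to the end of Oct leaves 146.
Nov has 30 days (116 left).
Dec has 31 days (85 left).
Jan has 31 days (54 left).
Feb has 28 days (26 left).
26 days into Mar → Mar 26, 2025.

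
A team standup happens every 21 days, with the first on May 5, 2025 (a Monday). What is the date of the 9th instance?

The 9th occurrence is 8 intervals after the first: 8 × 21 = 168 days after May 5, 2025.
May has 31 days — 26 days to the end of May leaves 142.
June has 30 days (112 left).
July has 31 days (81 left).
August has 31 days (50 left).
September has 30 days (20 left).
20 days into October → October 20, 2025.

October 20, 2025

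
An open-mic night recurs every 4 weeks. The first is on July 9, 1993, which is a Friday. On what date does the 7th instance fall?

December 24, 1993

The 7th occurrence is 6 intervals after the first: 6 × 28 = 168 days after July 9, 1993.
July has 31 days — 22 days to the end of July leaves 146.
August has 31 days (115 left).
September has 30 days (85 left).
October has 31 days (54 left).
November has 30 days (24 left).
24 days into December → December 24, 1993.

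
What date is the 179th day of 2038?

January has 31 days (179 − 31 = 148 remain).
February has 28 days (148 − 28 = 120 remain).
March has 31 days (120 − 31 = 89 remain).
April has 30 days (89 − 30 = 59 remain).
May has 31 days (59 − 31 = 28 remain).
28 into June → June 28.

2038-06-28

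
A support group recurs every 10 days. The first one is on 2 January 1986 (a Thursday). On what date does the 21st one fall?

21 July 1986

The 21st occurrence is 20 intervals after the first: 20 × 10 = 200 days after 2 January 1986.
January has 31 days — 29 days to the end of January leaves 171.
February has 28 days (143 left).
March has 31 days (112 left).
April has 30 days (82 left).
May has 31 days (51 left).
June has 30 days (21 left).
21 days into July → 21 July 1986.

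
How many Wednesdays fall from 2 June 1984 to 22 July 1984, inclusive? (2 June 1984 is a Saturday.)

7

2 June 1984 is a Saturday; the first Wednesday on or after it is 6 June 1984 (4 days later).
From 6 June 1984 to 22 July 1984: 24 + 22 = 46 days (rest of June, July).
46 ÷ 7 = 6 full weeks with remainder 4, so 6 more Wednesdays after the first → 7.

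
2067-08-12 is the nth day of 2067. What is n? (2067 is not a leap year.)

Days in months before August: 31 + 28 + 31 + 30 + 31 + 30 + 31 = 212.
Plus 12 days into August → day 224.

224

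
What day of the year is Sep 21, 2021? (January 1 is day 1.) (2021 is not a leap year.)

264

Days in months before Sep: 31 + 28 + 31 + 30 + 31 + 30 + 31 + 31 = 243.
Plus 21 days into Sep → day 264.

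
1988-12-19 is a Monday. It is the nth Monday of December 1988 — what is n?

3rd

Day 19 falls in week ⌈19/7⌉ of the month.
Days 1–7 hold the 1st Monday, 8–14 the 2nd, 15–21 the 3rd, 22–28 the 4th, 29–31 the 5th.
19 is in the range for the 3rd.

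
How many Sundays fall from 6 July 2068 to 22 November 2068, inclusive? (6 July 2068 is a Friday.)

6 July 2068 is a Friday; the first Sunday on or after it is 8 July 2068 (2 days later).
From 8 July 2068 to 22 November 2068: 23 + 31 + 30 + 31 + 22 = 137 days (rest of July, August, September, October, November).
137 ÷ 7 = 19 full weeks with remainder 4, so 19 more Sundays after the first → 20.

20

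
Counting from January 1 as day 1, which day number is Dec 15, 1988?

Days in months before Dec: 31 + 29 + 31 + 30 + 31 + 30 + 31 + 31 + 30 + 31 + 30 = 335.
Plus 15 days into Dec → day 350.

350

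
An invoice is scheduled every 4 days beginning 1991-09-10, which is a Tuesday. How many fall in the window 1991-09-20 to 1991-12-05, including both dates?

Occurrences land 4·i days after 1991-09-10 for i = 0, 1, 2, …
1991-09-20 is 10 days after the start; 10 ÷ 4 = 2 remainder 2; since the remainder is 2, round up to i = 3. First occurrence in the window: #4 on 1991-09-22 (3×4 = 12 days in).
1991-12-05 is 86 days after the start; 86 ÷ 4 = 21 remainder 2. Last occurrence in the window: #22 on 1991-12-03.
Occurrences #4 through #22: 19 in total.

19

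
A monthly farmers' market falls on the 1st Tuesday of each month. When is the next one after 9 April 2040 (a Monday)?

1 May 2040

April 2040 starts on a Sunday, so its 1st Tuesday is 3 April 2040 (2 days in).
That is not after 9 April 2040, so look at May 2040.
May 2040 starts on a Tuesday, so its 1st Tuesday is 1 May 2040.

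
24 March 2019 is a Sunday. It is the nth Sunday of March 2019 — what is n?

4th

Day 24 falls in week ⌈24/7⌉ of the month.
Days 1–7 hold the 1st Sunday, 8–14 the 2nd, 15–21 the 3rd, 22–28 the 4th, 29–31 the 5th.
24 is in the range for the 4th.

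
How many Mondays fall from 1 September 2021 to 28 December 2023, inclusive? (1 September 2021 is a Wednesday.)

1 September 2021 is a Wednesday; the first Monday on or after it is 6 September 2021 (5 days later).
From 6 September 2021 to 28 December 2023: 116 + 365 + 362 = 843 days (rest of 2021, 2022, to 28 December 2023 in 2023).
843 ÷ 7 = 120 full weeks with remainder 3, so 120 more Mondays after the first → 121.

121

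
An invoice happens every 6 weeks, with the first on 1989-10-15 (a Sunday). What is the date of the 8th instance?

1990-08-05

The 8th occurrence is 7 intervals after the first: 7 × 42 = 294 days after 1989-10-15.
October has 31 days — 16 days to the end of October leaves 278.
November has 30 days (248 left).
December has 31 days (217 left).
January has 31 days (186 left).
February has 28 days (158 left).
March has 31 days (127 left).
April has 30 days (97 left).
May has 31 days (66 left).
June has 30 days (36 left).
July has 31 days (5 left).
5 days into August → 1990-08-05.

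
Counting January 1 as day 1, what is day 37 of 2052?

6 February 2052

January has 31 days (37 − 31 = 6 remain).
6 into February → February 6.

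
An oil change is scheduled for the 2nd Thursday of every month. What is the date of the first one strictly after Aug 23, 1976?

Sep 9, 1976

Aug 1976 starts on a Sunday; its first Thursday is the 5th, so the 2nd Thursday is the 12th — Aug 12, 1976.
That is not after Aug 23, 1976, so look at Sep 1976.
Sep 1976 starts on a Wednesday; its first Thursday is the 2nd, so the 2nd Thursday is the 9th — Sep 9, 1976.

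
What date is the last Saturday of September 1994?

September 1994 begins on a Thursday, so the first Saturday is September 3 (2 days later).
September 1994 has 30 days. Adding weeks: 3, 10, 17, 24 — the last one ≤ 30 is the 24th.

24 September 1994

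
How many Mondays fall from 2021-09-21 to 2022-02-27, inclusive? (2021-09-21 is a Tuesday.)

22

2021-09-21 is a Tuesday; the first Monday on or after it is 2021-09-27 (6 days later).
From 2021-09-27 to 2022-02-27: 3 + 31 + 30 + 31 + 31 + 27 = 153 days (rest of September, October, November, December, January, February).
153 ÷ 7 = 21 full weeks with remainder 6, so 21 more Mondays after the first → 22.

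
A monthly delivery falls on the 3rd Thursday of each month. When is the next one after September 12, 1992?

September 17, 1992

September 1992 starts on a Tuesday; its first Thursday is the 3rd, so the 3rd Thursday is the 17th — September 17, 1992.
September 17, 1992 is after September 12, 1992, so that is the next one.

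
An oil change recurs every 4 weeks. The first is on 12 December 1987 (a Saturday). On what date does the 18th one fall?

1 April 1989

The 18th occurrence is 17 intervals after the first: 17 × 28 = 476 days after 12 December 1987.
December has 31 days — 19 days to the end of December leaves 457.
1988 has 366 days (91 left).
January has 31 days (60 left).
February has 28 days (32 left).
March has 31 days (1 left).
1 day into April → 1 April 1989.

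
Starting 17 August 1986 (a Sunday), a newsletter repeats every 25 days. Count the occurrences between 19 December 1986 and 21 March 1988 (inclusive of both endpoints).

Occurrences land 25·i days after 17 August 1986 for i = 0, 1, 2, …
19 December 1986 is 124 days after the start; 124 ÷ 25 = 4 remainder 24; since the remainder is 24, round up to i = 5. First occurrence in the window: #6 on 20 December 1986 (5×25 = 125 days in).
21 March 1988 is 582 days after the start; 582 ÷ 25 = 23 remainder 7. Last occurrence in the window: #24 on 14 March 1988.
Occurrences #6 through #24: 19 in total.

19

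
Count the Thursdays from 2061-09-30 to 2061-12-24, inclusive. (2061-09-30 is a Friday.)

12

2061-09-30 is a Friday; the first Thursday on or after it is 2061-10-06 (6 days later).
From 2061-10-06 to 2061-12-24: 25 + 30 + 24 = 79 days (rest of October, November, December).
79 ÷ 7 = 11 full weeks with remainder 2, so 11 more Thursdays after the first → 12.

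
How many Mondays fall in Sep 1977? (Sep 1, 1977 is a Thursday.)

4

Sep 1, 1977 is a Thursday; the first Monday on or after it is Sep 5, 1977 (4 days later).
From Sep 5, 1977 to Sep 30, 1977 is 30 − 5 = 25 days.
25 ÷ 7 = 3 full weeks with remainder 4, so 3 more Mondays after the first → 4.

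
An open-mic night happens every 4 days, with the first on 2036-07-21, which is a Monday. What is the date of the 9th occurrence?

2036-08-22

The 9th occurrence is 8 intervals after the first: 8 × 4 = 32 days after 2036-07-21.
July has 31 days — 10 days to the end of July leaves 22.
22 days into August → 2036-08-22.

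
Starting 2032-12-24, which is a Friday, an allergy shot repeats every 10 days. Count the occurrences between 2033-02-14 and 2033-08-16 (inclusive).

Occurrences land 10·i days after 2032-12-24 for i = 0, 1, 2, …
2033-02-14 is 52 days after the start; 52 ÷ 10 = 5 remainder 2; since the remainder is 2, round up to i = 6. First occurrence in the window: #7 on 2033-02-22 (6×10 = 60 days in).
2033-08-16 is 235 days after the start; 235 ÷ 10 = 23 remainder 5. Last occurrence in the window: #24 on 2033-08-11.
Occurrences #7 through #24: 18 in total.

18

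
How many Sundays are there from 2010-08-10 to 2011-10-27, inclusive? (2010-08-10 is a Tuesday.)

63

2010-08-10 is a Tuesday; the first Sunday on or after it is 2010-08-15 (5 days later).
From 2010-08-15 to 2011-10-27: 138 + 300 = 438 days (rest of 2010, to 2011-10-27 in 2011).
438 ÷ 7 = 62 full weeks with remainder 4, so 62 more Sundays after the first → 63.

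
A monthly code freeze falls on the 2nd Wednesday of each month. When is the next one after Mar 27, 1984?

Apr 11, 1984

Mar 1984 starts on a Thursday; its first Wednesday is the 7th, so the 2nd Wednesday is the 14th — Mar 14, 1984.
That is not after Mar 27, 1984, so look at Apr 1984.
Apr 1984 starts on a Sunday; its first Wednesday is the 4th, so the 2nd Wednesday is the 11th — Apr 11, 1984.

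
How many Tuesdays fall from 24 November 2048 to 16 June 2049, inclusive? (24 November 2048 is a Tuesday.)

24 November 2048 is a Tuesday; the first Tuesday on or after it is 24 November 2048.
From 24 November 2048 to 16 June 2049: 6 + 31 + 31 + 28 + 31 + 30 + 31 + 16 = 204 days (rest of November, December, January, February, March, April, May, June).
204 ÷ 7 = 29 full weeks with remainder 1, so 29 more Tuesdays after the first → 30.

30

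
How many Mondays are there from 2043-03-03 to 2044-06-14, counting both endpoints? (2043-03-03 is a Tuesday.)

67

2043-03-03 is a Tuesday; the first Monday on or after it is 2043-03-09 (6 days later).
From 2043-03-09 to 2044-06-14: 297 + 166 = 463 days (rest of 2043, to 2044-06-14 in 2044).
463 ÷ 7 = 66 full weeks with remainder 1, so 66 more Mondays after the first → 67.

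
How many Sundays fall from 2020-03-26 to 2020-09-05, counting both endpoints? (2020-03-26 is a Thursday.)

23

2020-03-26 is a Thursday; the first Sunday on or after it is 2020-03-29 (3 days later).
From 2020-03-29 to 2020-09-05: 2 + 30 + 31 + 30 + 31 + 31 + 5 = 160 days (rest of March, April, May, June, July, August, September).
160 ÷ 7 = 22 full weeks with remainder 6, so 22 more Sundays after the first → 23.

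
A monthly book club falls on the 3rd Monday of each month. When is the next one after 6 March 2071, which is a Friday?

16 March 2071

March 2071 starts on a Sunday; its first Monday is the 2nd, so the 3rd Monday is the 16th — 16 March 2071.
16 March 2071 is after 6 March 2071, so that is the next one.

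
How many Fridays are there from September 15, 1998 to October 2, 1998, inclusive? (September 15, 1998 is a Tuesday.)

September 15, 1998 is a Tuesday; the first Friday on or after it is September 18, 1998 (3 days later).
From September 18, 1998 to October 2, 1998: 12 + 2 = 14 days (rest of September, October).
14 ÷ 7 = 2 full weeks with remainder 0, so 2 more Fridays after the first → 3.

3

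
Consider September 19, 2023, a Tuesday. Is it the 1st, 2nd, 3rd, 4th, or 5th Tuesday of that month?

Day 19 falls in week ⌈19/7⌉ of the month.
Days 1–7 hold the 1st Tuesday, 8–14 the 2nd, 15–21 the 3rd, 22–28 the 4th, 29–31 the 5th.
19 is in the range for the 3rd.

3rd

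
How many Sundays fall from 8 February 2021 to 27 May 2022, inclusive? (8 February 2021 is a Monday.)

8 February 2021 is a Monday; the first Sunday on or after it is 14 February 2021 (6 days later).
From 14 February 2021 to 27 May 2022: 320 + 147 = 467 days (rest of 2021, to 27 May 2022 in 2022).
467 ÷ 7 = 66 full weeks with remainder 5, so 66 more Sundays after the first → 67.

67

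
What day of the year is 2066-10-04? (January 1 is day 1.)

277

Days in months before October: 31 + 28 + 31 + 30 + 31 + 30 + 31 + 31 + 30 = 273.
Plus 4 days into October → day 277.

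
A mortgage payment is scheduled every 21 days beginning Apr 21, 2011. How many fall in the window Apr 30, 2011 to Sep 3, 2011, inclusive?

6

Occurrences land 21·i days after Apr 21, 2011 for i = 0, 1, 2, …
Apr 30, 2011 is 9 days after the start; 9 ÷ 21 = 0 remainder 9; since the remainder is 9, round up to i = 1. First occurrence in the window: #2 on May 12, 2011 (1×21 = 21 days in).
Sep 3, 2011 is 135 days after the start; 135 ÷ 21 = 6 remainder 9. Last occurrence in the window: #7 on Aug 25, 2011.
Occurrences #2 through #7: 6 in total.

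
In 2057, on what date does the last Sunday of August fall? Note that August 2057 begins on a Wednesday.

August 2057 begins on a Wednesday, so the first Sunday is August 5 (4 days later).
August 2057 has 31 days. Adding weeks: 5, 12, 19, 26 — the last one ≤ 31 is the 26th.

26 August 2057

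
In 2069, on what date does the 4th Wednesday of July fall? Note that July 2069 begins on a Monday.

2069-07-24

July 2069 begins on a Monday, so the first Wednesday is July 3 (2 days later).
The 4th Wednesday is 3 weeks later: 3 + 21 = 24.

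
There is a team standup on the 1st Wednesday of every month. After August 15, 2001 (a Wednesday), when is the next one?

August 2001 starts on a Wednesday, so its 1st Wednesday is August 1, 2001.
That is not after August 15, 2001, so look at September 2001.
September 2001 starts on a Saturday, so its 1st Wednesday is September 5, 2001 (4 days in).

September 5, 2001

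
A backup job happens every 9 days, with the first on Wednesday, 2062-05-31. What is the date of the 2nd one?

The 2nd occurrence is 1 interval after the first: 1 × 9 = 9 days after 2062-05-31.
May has 31 days — 0 days to the end of May leaves 9.
9 days into June → 2062-06-09.

2062-06-09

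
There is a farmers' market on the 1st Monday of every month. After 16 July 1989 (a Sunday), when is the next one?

July 1989 starts on a Saturday, so its 1st Monday is 3 July 1989 (2 days in).
That is not after 16 July 1989, so look at August 1989.
August 1989 starts on a Tuesday, so its 1st Monday is 7 August 1989 (6 days in).

7 August 1989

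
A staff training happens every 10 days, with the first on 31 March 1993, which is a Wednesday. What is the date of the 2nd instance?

The 2nd occurrence is 1 interval after the first: 1 × 10 = 10 days after 31 March 1993.
March has 31 days — 0 days to the end of March leaves 10.
10 days into April → 10 April 1993.

10 April 1993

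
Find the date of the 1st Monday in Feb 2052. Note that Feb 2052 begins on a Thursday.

Feb 5, 2052

Feb 2052 begins on a Thursday, so the first Monday is Feb 5 (4 days later).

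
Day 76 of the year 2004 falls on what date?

January has 31 days (76 − 31 = 45 remain).
February has 29 days (45 − 29 = 16 remain).
16 into March → March 16.

March 16, 2004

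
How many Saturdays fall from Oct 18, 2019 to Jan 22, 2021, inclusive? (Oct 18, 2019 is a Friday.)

Oct 18, 2019 is a Friday; the first Saturday on or after it is Oct 19, 2019 (1 day later).
From Oct 19, 2019 to Jan 22, 2021: 73 + 366 + 22 = 461 days (rest of 2019, 2020, to Jan 22, 2021 in 2021).
461 ÷ 7 = 65 full weeks with remainder 6, so 65 more Saturdays after the first → 66.

66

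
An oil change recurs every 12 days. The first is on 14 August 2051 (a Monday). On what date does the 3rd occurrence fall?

7 September 2051

The 3rd occurrence is 2 intervals after the first: 2 × 12 = 24 days after 14 August 2051.
August has 31 days — 17 days to the end of August leaves 7.
7 days into September → 7 September 2051.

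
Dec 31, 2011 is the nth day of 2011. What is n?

365

Days in months before Dec: 31 + 28 + 31 + 30 + 31 + 30 + 31 + 31 + 30 + 31 + 30 = 334.
Plus 31 days into Dec → day 365.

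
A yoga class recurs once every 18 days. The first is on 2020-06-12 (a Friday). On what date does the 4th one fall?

2020-08-05

The 4th occurrence is 3 intervals after the first: 3 × 18 = 54 days after 2020-06-12.
June has 30 days — 18 days to the end of June leaves 36.
July has 31 days (5 left).
5 days into August → 2020-08-05.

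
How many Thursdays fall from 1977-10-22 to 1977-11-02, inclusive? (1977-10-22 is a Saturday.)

1

1977-10-22 is a Saturday; the first Thursday on or after it is 1977-10-27 (5 days later).
From 1977-10-27 to 1977-11-02: 4 + 2 = 6 days (rest of October, November).
6 ÷ 7 = 0 full weeks with remainder 6, so 0 more Thursdays after the first → 1.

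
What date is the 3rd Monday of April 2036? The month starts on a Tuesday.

2036-04-21

April 2036 begins on a Tuesday, so the first Monday is April 7 (6 days later).
The 3rd Monday is 2 weeks later: 7 + 14 = 21.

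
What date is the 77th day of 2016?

Jan has 31 days (77 − 31 = 46 remain).
Feb has 29 days (46 − 29 = 17 remain).
17 into Mar → Mar 17.

Mar 17, 2016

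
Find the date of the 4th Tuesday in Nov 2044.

Nov 22, 2044

The first Tuesday of Nov 2044 is Nov 1.
The 4th Tuesday is 3 weeks later: 1 + 21 = 22.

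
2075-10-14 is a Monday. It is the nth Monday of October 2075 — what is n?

Day 14 falls in week ⌈14/7⌉ of the month.
Days 1–7 hold the 1st Monday, 8–14 the 2nd, 15–21 the 3rd, 22–28 the 4th, 29–31 the 5th.
14 is in the range for the 2nd.

2nd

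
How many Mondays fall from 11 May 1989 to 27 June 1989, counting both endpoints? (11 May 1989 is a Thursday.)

7

11 May 1989 is a Thursday; the first Monday on or after it is 15 May 1989 (4 days later).
From 15 May 1989 to 27 June 1989: 16 + 27 = 43 days (rest of May, June).
43 ÷ 7 = 6 full weeks with remainder 1, so 6 more Mondays after the first → 7.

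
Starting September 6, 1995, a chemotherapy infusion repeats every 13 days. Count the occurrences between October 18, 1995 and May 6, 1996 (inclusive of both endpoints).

Occurrences land 13·i days after September 6, 1995 for i = 0, 1, 2, …
October 18, 1995 is 42 days after the start; 42 ÷ 13 = 3 remainder 3; since the remainder is 3, round up to i = 4. First occurrence in the window: #5 on October 28, 1995 (4×13 = 52 days in).
May 6, 1996 is 243 days after the start; 243 ÷ 13 = 18 remainder 9. Last occurrence in the window: #19 on April 27, 1996.
Occurrences #5 through #19: 15 in total.

15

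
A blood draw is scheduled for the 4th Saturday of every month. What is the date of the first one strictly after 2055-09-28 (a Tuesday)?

September 2055 starts on a Wednesday; its first Saturday is the 4th, so the 4th Saturday is the 25th — 2055-09-25.
That is not after 2055-09-28, so look at October 2055.
October 2055 starts on a Friday; its first Saturday is the 2nd, so the 4th Saturday is the 23rd — 2055-10-23.

2055-10-23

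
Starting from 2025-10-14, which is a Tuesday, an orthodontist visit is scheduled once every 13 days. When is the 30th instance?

The 30th occurrence is 29 intervals after the first: 29 × 13 = 377 days after 2025-10-14.
October has 31 days — 17 days to the end of October leaves 360.
November has 30 days (330 left).
December has 31 days (299 left).
January has 31 days (268 left).
February has 28 days (240 left).
March has 31 days (209 left).
April has 30 days (179 left).
May has 31 days (148 left).
June has 30 days (118 left).
July has 31 days (87 left).
August has 31 days (56 left).
September has 30 days (26 left).
26 days into October → 2026-10-26.

2026-10-26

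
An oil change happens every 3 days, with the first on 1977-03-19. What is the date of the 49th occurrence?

The 49th occurrence is 48 intervals after the first: 48 × 3 = 144 days after 1977-03-19.
March has 31 days — 12 days to the end of March leaves 132.
April has 30 days (102 left).
May has 31 days (71 left).
June has 30 days (41 left).
July has 31 days (10 left).
10 days into August → 1977-08-10.

1977-08-10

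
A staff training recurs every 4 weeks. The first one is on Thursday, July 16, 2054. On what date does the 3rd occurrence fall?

September 10, 2054

The 3rd occurrence is 2 intervals after the first: 2 × 28 = 56 days after July 16, 2054.
July has 31 days — 15 days to the end of July leaves 41.
August has 31 days (10 left).
10 days into September → September 10, 2054.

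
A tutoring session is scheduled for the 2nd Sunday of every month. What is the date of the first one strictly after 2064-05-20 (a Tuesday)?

2064-06-08

May 2064 starts on a Thursday; its first Sunday is the 4th, so the 2nd Sunday is the 11th — 2064-05-11.
That is not after 2064-05-20, so look at June 2064.
June 2064 starts on a Sunday; its first Sunday is the 1st, so the 2nd Sunday is the 8th — 2064-06-08.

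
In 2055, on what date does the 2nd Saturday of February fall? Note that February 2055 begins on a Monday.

13 February 2055

February 2055 begins on a Monday, so the first Saturday is February 6 (5 days later).
The 2nd Saturday is 1 weeks later: 6 + 7 = 13.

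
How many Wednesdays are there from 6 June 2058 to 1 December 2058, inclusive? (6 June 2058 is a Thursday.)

6 June 2058 is a Thursday; the first Wednesday on or after it is 12 June 2058 (6 days later).
From 12 June 2058 to 1 December 2058: 18 + 31 + 31 + 30 + 31 + 30 + 1 = 172 days (rest of June, July, August, September, October, November, December).
172 ÷ 7 = 24 full weeks with remainder 4, so 24 more Wednesdays after the first → 25.

25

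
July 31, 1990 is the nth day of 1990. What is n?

Days in months before July: 31 + 28 + 31 + 30 + 31 + 30 = 181.
Plus 31 days into July → day 212.

212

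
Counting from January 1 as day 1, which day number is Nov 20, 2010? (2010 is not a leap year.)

324

Days in months before Nov: 31 + 28 + 31 + 30 + 31 + 30 + 31 + 31 + 30 + 31 = 304.
Plus 20 days into Nov → day 324.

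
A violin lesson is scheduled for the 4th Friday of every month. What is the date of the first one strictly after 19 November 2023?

November 2023 starts on a Wednesday; its first Friday is the 3rd, so the 4th Friday is the 24th — 24 November 2023.
24 November 2023 is after 19 November 2023, so that is the next one.

24 November 2023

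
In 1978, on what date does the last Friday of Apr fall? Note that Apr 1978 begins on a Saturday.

Apr 28, 1978

Apr 1978 begins on a Saturday, so the first Friday is Apr 7 (6 days later).
Apr 1978 has 30 days. Adding weeks: 7, 14, 21, 28 — the last one ≤ 30 is the 28th.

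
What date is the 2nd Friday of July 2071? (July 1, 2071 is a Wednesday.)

July 2071 begins on a Wednesday, so the first Friday is July 3 (2 days later).
The 2nd Friday is 1 weeks later: 3 + 7 = 10.

2071-07-10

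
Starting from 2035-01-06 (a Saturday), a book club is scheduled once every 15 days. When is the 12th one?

The 12th occurrence is 11 intervals after the first: 11 × 15 = 165 days after 2035-01-06.
January has 31 days — 25 days to the end of January leaves 140.
February has 28 days (112 left).
March has 31 days (81 left).
April has 30 days (51 left).
May has 31 days (20 left).
20 days into June → 2035-06-20.

2035-06-20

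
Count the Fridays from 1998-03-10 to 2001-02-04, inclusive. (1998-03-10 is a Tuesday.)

152

1998-03-10 is a Tuesday; the first Friday on or after it is 1998-03-13 (3 days later).
From 1998-03-13 to 2001-02-04: 293 + 365 + 366 + 35 = 1059 days (rest of 1998, 1999, 2000, to 2001-02-04 in 2001).
1059 ÷ 7 = 151 full weeks with remainder 2, so 151 more Fridays after the first → 152.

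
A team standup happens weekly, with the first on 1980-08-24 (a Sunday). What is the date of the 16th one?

1980-12-07

The 16th occurrence is 15 intervals after the first: 15 × 7 = 105 days after 1980-08-24.
August has 31 days — 7 days to the end of August leaves 98.
September has 30 days (68 left).
October has 31 days (37 left).
November has 30 days (7 left).
7 days into December → 1980-12-07.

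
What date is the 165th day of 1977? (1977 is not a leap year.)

Jun 14, 1977

Jan has 31 days (165 − 31 = 134 remain).
Feb has 28 days (134 − 28 = 106 remain).
Mar has 31 days (106 − 31 = 75 remain).
Apr has 30 days (75 − 30 = 45 remain).
May has 31 days (45 − 31 = 14 remain).
14 into Jun → Jun 14.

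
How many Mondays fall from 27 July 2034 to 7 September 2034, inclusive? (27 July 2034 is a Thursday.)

6

27 July 2034 is a Thursday; the first Monday on or after it is 31 July 2034 (4 days later).
From 31 July 2034 to 7 September 2034: 0 + 31 + 7 = 38 days (rest of July, August, September).
38 ÷ 7 = 5 full weeks with remainder 3, so 5 more Mondays after the first → 6.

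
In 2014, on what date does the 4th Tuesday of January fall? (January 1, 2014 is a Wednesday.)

January 2014 begins on a Wednesday, so the first Tuesday is January 7 (6 days later).
The 4th Tuesday is 3 weeks later: 7 + 21 = 28.

28 January 2014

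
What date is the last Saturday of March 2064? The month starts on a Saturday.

2064-03-29

March 2064 begins on a Saturday, so the first Saturday is March 1.
March 2064 has 31 days. Adding weeks: 1, 8, 15, 22, 29 — the last one ≤ 31 is the 29th.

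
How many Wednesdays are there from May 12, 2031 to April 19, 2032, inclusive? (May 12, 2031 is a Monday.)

May 12, 2031 is a Monday; the first Wednesday on or after it is May 14, 2031 (2 days later).
From May 14, 2031 to April 19, 2032: 231 + 110 = 341 days (rest of 2031, to April 19, 2032 in 2032).
341 ÷ 7 = 48 full weeks with remainder 5, so 48 more Wednesdays after the first → 49.

49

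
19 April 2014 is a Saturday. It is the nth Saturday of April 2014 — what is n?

3rd

Day 19 falls in week ⌈19/7⌉ of the month.
Days 1–7 hold the 1st Saturday, 8–14 the 2nd, 15–21 the 3rd, 22–28 the 4th, 29–31 the 5th.
19 is in the range for the 3rd.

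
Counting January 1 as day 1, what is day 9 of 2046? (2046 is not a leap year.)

Jan 9, 2046

9 into Jan → Jan 9.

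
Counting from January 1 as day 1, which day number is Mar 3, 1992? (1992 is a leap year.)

63

Days in months before Mar: 31 + 29 = 60.
Plus 3 days into Mar → day 63.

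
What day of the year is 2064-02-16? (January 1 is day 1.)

47

Days in months before February: 31 = 31.
Plus 16 days into February → day 47.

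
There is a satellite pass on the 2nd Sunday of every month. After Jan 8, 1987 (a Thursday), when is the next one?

Jan 1987 starts on a Thursday; its first Sunday is the 4th, so the 2nd Sunday is the 11th — Jan 11, 1987.
Jan 11, 1987 is after Jan 8, 1987, so that is the next one.

Jan 11, 1987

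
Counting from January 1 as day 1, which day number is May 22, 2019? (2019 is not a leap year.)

142

Days in months before May: 31 + 28 + 31 + 30 = 120.
Plus 22 days into May → day 142.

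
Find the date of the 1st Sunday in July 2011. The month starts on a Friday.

July 2011 begins on a Friday, so the first Sunday is July 3 (2 days later).

2011-07-03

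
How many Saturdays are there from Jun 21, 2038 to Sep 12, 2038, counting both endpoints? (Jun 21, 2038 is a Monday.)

12

Jun 21, 2038 is a Monday; the first Saturday on or after it is Jun 26, 2038 (5 days later).
From Jun 26, 2038 to Sep 12, 2038: 4 + 31 + 31 + 12 = 78 days (rest of Jun, Jul, Aug, Sep).
78 ÷ 7 = 11 full weeks with remainder 1, so 11 more Saturdays after the first → 12.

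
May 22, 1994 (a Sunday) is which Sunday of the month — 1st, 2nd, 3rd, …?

Day 22 falls in week ⌈22/7⌉ of the month.
Days 1–7 hold the 1st Sunday, 8–14 the 2nd, 15–21 the 3rd, 22–28 the 4th, 29–31 the 5th.
22 is in the range for the 4th.

4th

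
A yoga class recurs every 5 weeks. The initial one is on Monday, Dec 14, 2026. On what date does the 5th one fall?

May 3, 2027

The 5th occurrence is 4 intervals after the first: 4 × 35 = 140 days after Dec 14, 2026.
Dec has 31 days — 17 days to the end of Dec leaves 123.
Jan has 31 days (92 left).
Feb has 28 days (64 left).
Mar has 31 days (33 left).
Apr has 30 days (3 left).
3 days into May → May 3, 2027.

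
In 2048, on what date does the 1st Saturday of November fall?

November 7, 2048

The first Saturday of November 2048 is November 7.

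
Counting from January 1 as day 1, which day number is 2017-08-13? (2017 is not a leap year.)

Days in months before August: 31 + 28 + 31 + 30 + 31 + 30 + 31 = 212.
Plus 13 days into August → day 225.

225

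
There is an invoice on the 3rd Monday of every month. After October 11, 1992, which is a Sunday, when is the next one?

October 1992 starts on a Thursday; its first Monday is the 5th, so the 3rd Monday is the 19th — October 19, 1992.
October 19, 1992 is after October 11, 1992, so that is the next one.

October 19, 1992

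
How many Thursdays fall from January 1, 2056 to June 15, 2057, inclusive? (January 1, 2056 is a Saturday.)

76

January 1, 2056 is a Saturday; the first Thursday on or after it is January 6, 2056 (5 days later).
From January 6, 2056 to June 15, 2057: 360 + 166 = 526 days (rest of 2056, to June 15, 2057 in 2057).
526 ÷ 7 = 75 full weeks with remainder 1, so 75 more Thursdays after the first → 76.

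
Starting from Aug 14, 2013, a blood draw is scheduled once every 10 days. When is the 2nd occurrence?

The 2nd occurrence is 1 interval after the first: 1 × 10 = 10 days after Aug 14, 2013.
10 days later is Aug 24, 2013.

Aug 24, 2013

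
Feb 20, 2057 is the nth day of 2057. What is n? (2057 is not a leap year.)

51

Days in months before Feb: 31 = 31.
Plus 20 days into Feb → day 51.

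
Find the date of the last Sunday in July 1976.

July 25, 1976

July 1976 begins on a Thursday, so the first Sunday is July 4 (3 days later).
July 1976 has 31 days. Adding weeks: 4, 11, 18, 25 — the last one ≤ 31 is the 25th.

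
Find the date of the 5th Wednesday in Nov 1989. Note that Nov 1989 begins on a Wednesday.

Nov 1989 begins on a Wednesday, so the first Wednesday is Nov 1.
The 5th Wednesday is 4 weeks later: 1 + 28 = 29.

Nov 29, 1989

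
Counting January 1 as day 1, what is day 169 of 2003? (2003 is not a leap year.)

January has 31 days (169 − 31 = 138 remain).
February has 28 days (138 − 28 = 110 remain).
March has 31 days (110 − 31 = 79 remain).
April has 30 days (79 − 30 = 49 remain).
May has 31 days (49 − 31 = 18 remain).
18 into June → June 18.

June 18, 2003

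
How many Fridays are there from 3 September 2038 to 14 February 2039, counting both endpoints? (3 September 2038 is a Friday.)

3 September 2038 is a Friday; the first Friday on or after it is 3 September 2038.
From 3 September 2038 to 14 February 2039: 27 + 31 + 30 + 31 + 31 + 14 = 164 days (rest of September, October, November, December, January, February).
164 ÷ 7 = 23 full weeks with remainder 3, so 23 more Fridays after the first → 24.

24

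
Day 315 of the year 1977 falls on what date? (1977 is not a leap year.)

Jan has 31 days (315 − 31 = 284 remain).
Feb has 28 days (284 − 28 = 256 remain).
Mar has 31 days (256 − 31 = 225 remain).
Apr has 30 days (225 − 30 = 195 remain).
May has 31 days (195 − 31 = 164 remain).
Jun has 30 days (164 − 30 = 134 remain).
Jul has 31 days (134 − 31 = 103 remain).
Aug has 31 days (103 − 31 = 72 remain).
Sep has 30 days (72 − 30 = 42 remain).
Oct has 31 days (42 − 31 = 11 remain).
11 into Nov → Nov 11.

Nov 11, 1977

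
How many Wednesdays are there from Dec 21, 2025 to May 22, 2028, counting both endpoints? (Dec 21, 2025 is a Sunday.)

Dec 21, 2025 is a Sunday; the first Wednesday on or after it is Dec 24, 2025 (3 days later).
From Dec 24, 2025 to May 22, 2028: 7 + 365 + 365 + 143 = 880 days (rest of 2025, 2026, 2027, to May 22, 2028 in 2028).
880 ÷ 7 = 125 full weeks with remainder 5, so 125 more Wednesdays after the first → 126.

126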